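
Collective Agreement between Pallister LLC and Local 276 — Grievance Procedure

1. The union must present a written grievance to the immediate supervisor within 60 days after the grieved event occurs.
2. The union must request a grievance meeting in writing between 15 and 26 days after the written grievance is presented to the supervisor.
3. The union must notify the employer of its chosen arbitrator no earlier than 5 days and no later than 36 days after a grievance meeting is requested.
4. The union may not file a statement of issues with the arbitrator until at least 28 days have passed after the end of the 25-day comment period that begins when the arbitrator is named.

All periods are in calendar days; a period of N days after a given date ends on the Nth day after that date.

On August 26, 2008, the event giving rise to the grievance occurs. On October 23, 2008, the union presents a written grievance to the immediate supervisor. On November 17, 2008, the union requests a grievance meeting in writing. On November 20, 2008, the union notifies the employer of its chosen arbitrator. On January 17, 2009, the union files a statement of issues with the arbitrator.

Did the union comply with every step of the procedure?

Step 1 — counting 60 days from August 26, 2008 (when the grieved event occurs) gives a deadline of October 25, 2008; done October 23, 2008 — timely.
Step 2 — 15 and 26 days from October 23, 2008 (when the written grievance is presented to the supervisor) are November 7, 2008 and November 18, 2008 respectively; November 17, 2008 falls inside that range.
Step 3 — 5 and 36 days from November 17, 2008 (when a grievance meeting is requested) are November 22, 2008 and December 23, 2008 respectively; November 20, 2008 is 2 days too early.

No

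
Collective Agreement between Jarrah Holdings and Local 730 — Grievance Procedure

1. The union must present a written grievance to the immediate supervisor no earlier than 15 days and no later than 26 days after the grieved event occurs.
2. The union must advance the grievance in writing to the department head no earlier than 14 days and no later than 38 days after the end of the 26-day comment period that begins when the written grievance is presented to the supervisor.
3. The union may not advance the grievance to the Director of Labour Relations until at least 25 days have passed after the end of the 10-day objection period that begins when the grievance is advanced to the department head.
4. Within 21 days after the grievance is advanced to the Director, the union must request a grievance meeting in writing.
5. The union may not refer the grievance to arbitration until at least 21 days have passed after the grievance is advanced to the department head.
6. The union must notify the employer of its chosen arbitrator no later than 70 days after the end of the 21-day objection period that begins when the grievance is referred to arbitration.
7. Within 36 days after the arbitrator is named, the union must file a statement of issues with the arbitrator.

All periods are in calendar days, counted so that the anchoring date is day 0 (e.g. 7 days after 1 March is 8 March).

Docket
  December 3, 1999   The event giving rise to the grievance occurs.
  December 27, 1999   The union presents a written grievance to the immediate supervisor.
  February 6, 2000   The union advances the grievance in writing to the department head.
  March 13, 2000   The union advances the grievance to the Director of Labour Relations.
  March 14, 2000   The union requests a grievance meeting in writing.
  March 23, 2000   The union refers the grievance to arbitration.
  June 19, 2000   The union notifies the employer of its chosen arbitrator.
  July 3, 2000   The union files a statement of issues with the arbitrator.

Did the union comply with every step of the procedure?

Yes

(1) the permitted window runs from December 3, 1999 + 15 = December 18, 1999 to December 3, 1999 + 26 = December 29, 1999; December 27, 1999 falls inside that range.
(2) the permitted window runs from January 22, 2000 + 14 = February 5, 2000 to January 22, 2000 + 38 = February 29, 2000; done February 6, 2000, which is between those dates.
(3) permitted from February 16, 2000 + 25 days = March 12, 2000 onward; done March 13, 2000, after the minimum wait.
(4) due by March 13, 2000 + 21 days = April 3, 2000; done March 14, 2000 — timely.
(5) permitted from February 6, 2000 + 21 days = February 27, 2000 onward; done March 23, 2000 — permitted.
(6) due by April 13, 2000 + 70 days = June 22, 2000; done June 19, 2000 — timely.
(7) due by June 19, 2000 + 36 days = July 25, 2000; completed July 3, 2000, before the deadline.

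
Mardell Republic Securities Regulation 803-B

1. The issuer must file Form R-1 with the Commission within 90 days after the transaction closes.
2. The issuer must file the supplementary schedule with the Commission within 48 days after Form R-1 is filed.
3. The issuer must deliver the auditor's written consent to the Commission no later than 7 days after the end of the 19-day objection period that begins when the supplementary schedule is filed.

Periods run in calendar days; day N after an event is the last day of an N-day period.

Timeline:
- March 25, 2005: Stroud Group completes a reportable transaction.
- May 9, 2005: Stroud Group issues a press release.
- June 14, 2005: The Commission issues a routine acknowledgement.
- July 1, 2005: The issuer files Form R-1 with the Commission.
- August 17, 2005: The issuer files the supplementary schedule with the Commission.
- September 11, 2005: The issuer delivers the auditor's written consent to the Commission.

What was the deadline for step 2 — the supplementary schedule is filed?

August 18, 2005

Step 2 runs from July 1, 2005, when Form R-1 is filed. 48 days after July 1, 2005 is August 18, 2005.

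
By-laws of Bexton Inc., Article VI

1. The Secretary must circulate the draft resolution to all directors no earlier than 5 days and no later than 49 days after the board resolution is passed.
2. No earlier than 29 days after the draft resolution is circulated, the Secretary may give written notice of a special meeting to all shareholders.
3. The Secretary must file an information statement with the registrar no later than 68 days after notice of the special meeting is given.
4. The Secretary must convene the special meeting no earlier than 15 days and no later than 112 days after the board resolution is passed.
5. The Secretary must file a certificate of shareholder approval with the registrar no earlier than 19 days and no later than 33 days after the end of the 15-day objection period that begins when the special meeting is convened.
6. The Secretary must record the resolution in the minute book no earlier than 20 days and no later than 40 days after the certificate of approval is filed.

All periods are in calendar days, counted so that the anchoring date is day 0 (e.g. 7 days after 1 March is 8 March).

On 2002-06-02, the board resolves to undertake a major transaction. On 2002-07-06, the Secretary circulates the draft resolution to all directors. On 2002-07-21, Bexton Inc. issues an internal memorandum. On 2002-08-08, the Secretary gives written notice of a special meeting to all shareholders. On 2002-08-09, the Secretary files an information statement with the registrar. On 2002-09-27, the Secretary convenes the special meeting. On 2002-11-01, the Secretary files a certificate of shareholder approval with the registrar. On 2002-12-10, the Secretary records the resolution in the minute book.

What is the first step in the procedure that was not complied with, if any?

Step 4

Step 1 — 5 and 49 days from 2002-06-02 (when the board resolution is passed) are 2002-06-07 and 2002-07-21 respectively; done 2002-07-06 — within the window.
Step 2 — must wait 29 days from 2002-07-06 (when the draft resolution is circulated), so not before 2002-08-04; done 2002-08-08 — permitted.
Step 3 — counting 68 days from 2002-08-08 (when notice of the special meeting is given) gives a deadline of 2002-10-15; 2002-08-09 is within that limit.
Step 4 — 15 and 112 days from 2002-06-02 (when the board resolution is passed) are 2002-06-17 and 2002-09-22 respectively; 2002-09-27 is 5 days past the end of the window.
Later steps need not be reached.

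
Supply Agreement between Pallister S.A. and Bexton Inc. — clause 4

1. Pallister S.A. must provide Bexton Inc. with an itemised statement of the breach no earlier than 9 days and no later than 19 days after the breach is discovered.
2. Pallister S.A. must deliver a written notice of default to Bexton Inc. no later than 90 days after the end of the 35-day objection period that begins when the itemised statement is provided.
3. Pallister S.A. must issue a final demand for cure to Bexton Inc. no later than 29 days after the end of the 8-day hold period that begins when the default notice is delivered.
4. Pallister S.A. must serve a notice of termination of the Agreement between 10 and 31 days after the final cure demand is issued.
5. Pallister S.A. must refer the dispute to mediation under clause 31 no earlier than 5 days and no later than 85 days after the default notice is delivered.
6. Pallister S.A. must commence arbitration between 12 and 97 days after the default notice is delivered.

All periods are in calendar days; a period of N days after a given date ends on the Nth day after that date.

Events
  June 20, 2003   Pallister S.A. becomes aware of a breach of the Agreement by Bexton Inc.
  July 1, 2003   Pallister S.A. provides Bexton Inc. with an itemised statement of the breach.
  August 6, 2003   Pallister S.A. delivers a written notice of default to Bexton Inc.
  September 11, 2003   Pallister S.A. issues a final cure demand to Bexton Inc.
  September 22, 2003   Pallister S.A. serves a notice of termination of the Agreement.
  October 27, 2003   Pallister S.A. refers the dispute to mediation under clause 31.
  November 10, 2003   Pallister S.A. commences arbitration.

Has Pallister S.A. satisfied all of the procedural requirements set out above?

Step 1 — 9 and 19 days from June 20, 2003 (when the breach is discovered) are June 29, 2003 and July 9, 2003 respectively; done July 1, 2003 — within the window.
Step 2 — counting 90 days from August 5, 2003 (end of the 35-day objection period, which began when the itemised statement is provided on July 1, 2003) gives a deadline of November 3, 2003; August 6, 2003 is within that limit.
Step 3 — counting 29 days from August 14, 2003 (end of the 8-day hold period, which began when the default notice is delivered on August 6, 2003) gives a deadline of September 12, 2003; September 11, 2003 is within that limit.
Step 4 — 10 and 31 days from September 11, 2003 (when the final cure demand is issued) are September 21, 2003 and October 12, 2003 respectively; September 22, 2003 falls inside that range.
Step 5 — 5 and 85 days from August 6, 2003 (when the default notice is delivered) are August 11, 2003 and October 30, 2003 respectively; done October 27, 2003, which is between those dates.
Step 6 — 12 and 97 days from August 6, 2003 (when the default notice is delivered) are August 18, 2003 and November 11, 2003 respectively; done November 10, 2003, which is between those dates.

Yes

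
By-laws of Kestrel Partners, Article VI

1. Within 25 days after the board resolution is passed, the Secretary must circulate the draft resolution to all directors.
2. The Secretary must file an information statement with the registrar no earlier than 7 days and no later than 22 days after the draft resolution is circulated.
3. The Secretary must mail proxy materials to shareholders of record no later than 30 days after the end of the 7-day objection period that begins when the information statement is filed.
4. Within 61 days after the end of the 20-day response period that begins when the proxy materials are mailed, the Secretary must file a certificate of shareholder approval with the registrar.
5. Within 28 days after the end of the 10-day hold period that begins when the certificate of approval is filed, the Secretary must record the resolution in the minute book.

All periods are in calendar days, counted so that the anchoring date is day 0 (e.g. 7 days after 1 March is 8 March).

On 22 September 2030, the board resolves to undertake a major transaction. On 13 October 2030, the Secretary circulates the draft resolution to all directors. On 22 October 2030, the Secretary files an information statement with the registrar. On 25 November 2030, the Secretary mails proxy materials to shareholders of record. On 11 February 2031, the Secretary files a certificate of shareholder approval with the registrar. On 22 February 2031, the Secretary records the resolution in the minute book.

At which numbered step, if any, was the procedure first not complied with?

Step 1 — counting 25 days from 22 September 2030 (when the board resolution is passed) gives a deadline of 17 October 2030; done 13 October 2030 — timely.
Step 2 — 7 and 22 days from 13 October 2030 (when the draft resolution is circulated) are 20 October 2030 and 4 November 2030 respectively; 22 October 2030 falls inside that range.
Step 3 — counting 30 days from 29 October 2030 (end of the 7-day objection period, which began when the information statement is filed on 22 October 2030) gives a deadline of 28 November 2030; completed 25 November 2030, before the deadline.
Step 4 — counting 61 days from 15 December 2030 (end of the 20-day response period, which began when the proxy materials are mailed on 25 November 2030) gives a deadline of 14 February 2031; completed 11 February 2031, before the deadline.
Step 5 — counting 28 days from 21 February 2031 (end of the 10-day hold period, which began when the certificate of approval is filed on 11 February 2031) gives a deadline of 21 March 2031; done 22 February 2031 — timely.

None — every step was satisfied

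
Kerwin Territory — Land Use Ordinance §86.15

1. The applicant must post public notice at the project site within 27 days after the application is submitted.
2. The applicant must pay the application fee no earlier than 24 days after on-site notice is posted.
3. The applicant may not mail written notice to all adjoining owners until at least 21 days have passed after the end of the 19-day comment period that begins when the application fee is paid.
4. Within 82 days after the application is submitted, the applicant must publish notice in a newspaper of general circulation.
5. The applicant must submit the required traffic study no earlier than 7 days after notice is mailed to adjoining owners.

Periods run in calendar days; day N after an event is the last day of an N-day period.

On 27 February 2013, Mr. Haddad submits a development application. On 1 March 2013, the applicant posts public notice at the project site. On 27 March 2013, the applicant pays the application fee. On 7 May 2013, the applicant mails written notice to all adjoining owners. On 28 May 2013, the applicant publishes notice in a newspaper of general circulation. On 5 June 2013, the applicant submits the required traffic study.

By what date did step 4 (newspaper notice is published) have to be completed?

Step 4 runs from 27 February 2013, when the application is submitted. 82 days after 27 February 2013 is 20 May 2013.

20 May 2013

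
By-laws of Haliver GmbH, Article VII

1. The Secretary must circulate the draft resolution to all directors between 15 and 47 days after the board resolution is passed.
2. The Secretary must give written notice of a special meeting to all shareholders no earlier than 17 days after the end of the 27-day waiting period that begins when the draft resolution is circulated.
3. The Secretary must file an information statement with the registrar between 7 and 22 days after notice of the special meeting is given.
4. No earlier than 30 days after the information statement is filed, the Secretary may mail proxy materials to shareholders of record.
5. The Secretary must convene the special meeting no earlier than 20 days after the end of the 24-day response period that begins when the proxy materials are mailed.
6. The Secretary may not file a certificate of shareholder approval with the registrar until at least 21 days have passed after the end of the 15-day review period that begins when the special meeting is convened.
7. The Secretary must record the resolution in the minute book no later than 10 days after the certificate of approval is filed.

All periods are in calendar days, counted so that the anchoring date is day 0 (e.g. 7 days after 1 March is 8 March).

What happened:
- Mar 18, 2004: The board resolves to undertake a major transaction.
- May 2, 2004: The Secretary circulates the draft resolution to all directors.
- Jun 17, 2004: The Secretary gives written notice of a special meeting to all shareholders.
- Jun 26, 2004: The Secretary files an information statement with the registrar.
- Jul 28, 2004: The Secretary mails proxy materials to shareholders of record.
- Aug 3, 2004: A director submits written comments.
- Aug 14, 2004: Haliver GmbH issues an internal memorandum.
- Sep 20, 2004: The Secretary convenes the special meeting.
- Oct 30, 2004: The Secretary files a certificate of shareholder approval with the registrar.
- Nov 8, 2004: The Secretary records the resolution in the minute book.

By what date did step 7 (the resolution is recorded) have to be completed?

Nov 9, 2004

Step 7 runs from Oct 30, 2004, when the certificate of approval is filed. 10 days after Oct 30, 2004 is Nov 9, 2004.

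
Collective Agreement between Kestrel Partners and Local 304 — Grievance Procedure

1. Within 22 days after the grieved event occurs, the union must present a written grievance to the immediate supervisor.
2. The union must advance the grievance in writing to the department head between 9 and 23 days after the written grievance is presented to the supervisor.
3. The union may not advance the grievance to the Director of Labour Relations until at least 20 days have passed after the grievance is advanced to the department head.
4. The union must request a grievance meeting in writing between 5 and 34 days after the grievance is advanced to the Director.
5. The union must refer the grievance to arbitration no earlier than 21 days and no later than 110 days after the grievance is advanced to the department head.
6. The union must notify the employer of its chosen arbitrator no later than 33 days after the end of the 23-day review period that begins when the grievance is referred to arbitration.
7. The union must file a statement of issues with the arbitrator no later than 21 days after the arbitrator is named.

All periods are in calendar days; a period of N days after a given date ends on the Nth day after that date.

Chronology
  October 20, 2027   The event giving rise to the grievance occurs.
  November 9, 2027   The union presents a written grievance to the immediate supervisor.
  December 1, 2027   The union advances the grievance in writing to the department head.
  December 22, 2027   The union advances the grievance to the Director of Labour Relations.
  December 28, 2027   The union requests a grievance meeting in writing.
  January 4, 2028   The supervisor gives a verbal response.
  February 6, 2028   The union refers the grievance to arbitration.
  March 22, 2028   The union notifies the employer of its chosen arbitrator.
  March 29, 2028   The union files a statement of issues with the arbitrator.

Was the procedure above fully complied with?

Step 1 — counting 22 days from October 20, 2027 (when the grieved event occurs) gives a deadline of November 11, 2027; done November 9, 2027 — timely.
Step 2 — 9 and 23 days from November 9, 2027 (when the written grievance is presented to the supervisor) are November 18, 2027 and December 2, 2027 respectively; done December 1, 2027 — within the window.
Step 3 — must wait 20 days from December 1, 2027 (when the grievance is advanced to the department head), so not before December 21, 2027; December 22, 2027 is on or after that date.
Step 4 — 5 and 34 days from December 22, 2027 (when the grievance is advanced to the Director) are December 27, 2027 and January 25, 2028 respectively; December 28, 2027 falls inside that range.
Step 5 — 21 and 110 days from December 1, 2027 (when the grievance is advanced to the department head) are December 22, 2027 and March 20, 2028 respectively; done February 6, 2028, which is between those dates.
Step 6 — counting 33 days from February 29, 2028 (end of the 23-day review period, which began when the grievance is referred to arbitration on February 6, 2028) gives a deadline of April 2, 2028; March 22, 2028 is within that limit.
Step 7 — counting 21 days from March 22, 2028 (when the arbitrator is named) gives a deadline of April 12, 2028; completed March 29, 2028, before the deadline.

Yes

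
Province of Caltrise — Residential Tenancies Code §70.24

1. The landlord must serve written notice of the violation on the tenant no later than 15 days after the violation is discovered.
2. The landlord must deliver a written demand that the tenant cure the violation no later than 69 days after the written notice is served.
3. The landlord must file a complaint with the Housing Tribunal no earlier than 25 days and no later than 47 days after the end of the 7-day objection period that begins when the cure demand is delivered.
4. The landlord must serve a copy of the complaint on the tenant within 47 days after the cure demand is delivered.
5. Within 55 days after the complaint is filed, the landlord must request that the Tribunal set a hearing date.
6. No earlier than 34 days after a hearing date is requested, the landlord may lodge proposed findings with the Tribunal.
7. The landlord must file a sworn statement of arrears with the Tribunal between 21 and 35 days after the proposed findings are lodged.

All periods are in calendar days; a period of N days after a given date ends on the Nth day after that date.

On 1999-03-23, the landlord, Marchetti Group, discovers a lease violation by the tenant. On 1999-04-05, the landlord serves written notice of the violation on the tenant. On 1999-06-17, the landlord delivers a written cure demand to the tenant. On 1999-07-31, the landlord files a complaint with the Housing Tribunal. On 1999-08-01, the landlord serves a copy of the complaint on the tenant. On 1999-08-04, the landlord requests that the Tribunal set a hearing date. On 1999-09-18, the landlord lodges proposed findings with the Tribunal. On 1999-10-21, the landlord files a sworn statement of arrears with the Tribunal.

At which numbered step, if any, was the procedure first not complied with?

Step 2

Step 1: 15 days after 1999-03-23 (when the violation is discovered) is 1999-04-07; 1999-04-05 is within that limit.
Step 2: 69 days after 1999-04-05 (when the written notice is served) is 1999-06-13; 1999-06-17 misses that deadline by 4 days.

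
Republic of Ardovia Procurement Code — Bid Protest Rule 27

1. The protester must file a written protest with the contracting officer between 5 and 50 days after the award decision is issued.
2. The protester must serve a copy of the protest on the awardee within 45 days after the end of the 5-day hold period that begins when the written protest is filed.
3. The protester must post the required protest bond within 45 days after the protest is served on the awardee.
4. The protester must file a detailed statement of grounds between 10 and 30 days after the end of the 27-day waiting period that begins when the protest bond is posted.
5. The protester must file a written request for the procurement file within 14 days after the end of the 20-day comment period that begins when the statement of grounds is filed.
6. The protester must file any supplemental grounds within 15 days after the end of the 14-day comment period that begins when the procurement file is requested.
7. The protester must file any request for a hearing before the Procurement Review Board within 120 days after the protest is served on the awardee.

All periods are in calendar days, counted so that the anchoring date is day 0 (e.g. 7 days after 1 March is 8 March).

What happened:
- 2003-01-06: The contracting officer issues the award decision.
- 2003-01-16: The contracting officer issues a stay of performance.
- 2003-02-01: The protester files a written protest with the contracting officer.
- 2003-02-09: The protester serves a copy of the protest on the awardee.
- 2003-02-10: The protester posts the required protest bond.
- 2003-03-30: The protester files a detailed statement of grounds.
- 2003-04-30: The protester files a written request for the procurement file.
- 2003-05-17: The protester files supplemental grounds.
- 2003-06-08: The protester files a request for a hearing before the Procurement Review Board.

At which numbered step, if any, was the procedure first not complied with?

None — every step was satisfied

Step 1: the window is 5–50 days after 2003-01-06 (when the award decision is issued), so 2003-01-11 through 2003-02-25; done 2003-02-01 — within the window.
Step 2: 45 days after 2003-02-06 (end of the 5-day hold period, which began when the written protest is filed on 2003-02-01) is 2003-03-23; completed 2003-02-09, before the deadline.
Step 3: 45 days after 2003-02-09 (when the protest is served on the awardee) is 2003-03-26; completed 2003-02-10, before the deadline.
Step 4: the window is 10–30 days after 2003-03-09 (end of the 27-day waiting period, which began when the protest bond is posted on 2003-02-10), so 2003-03-19 through 2003-04-08; 2003-03-30 falls inside that range.
Step 5: 14 days after 2003-04-19 (end of the 20-day comment period, which began when the statement of grounds is filed on 2003-03-30) is 2003-05-03; 2003-04-30 is within that limit.
Step 6: 15 days after 2003-05-14 (end of the 14-day comment period, which began when the procurement file is requested on 2003-04-30) is 2003-05-29; 2003-05-17 is within that limit.
Step 7: 120 days after 2003-02-09 (when the protest is served on the awardee) is 2003-06-09; done 2003-06-08 — timely.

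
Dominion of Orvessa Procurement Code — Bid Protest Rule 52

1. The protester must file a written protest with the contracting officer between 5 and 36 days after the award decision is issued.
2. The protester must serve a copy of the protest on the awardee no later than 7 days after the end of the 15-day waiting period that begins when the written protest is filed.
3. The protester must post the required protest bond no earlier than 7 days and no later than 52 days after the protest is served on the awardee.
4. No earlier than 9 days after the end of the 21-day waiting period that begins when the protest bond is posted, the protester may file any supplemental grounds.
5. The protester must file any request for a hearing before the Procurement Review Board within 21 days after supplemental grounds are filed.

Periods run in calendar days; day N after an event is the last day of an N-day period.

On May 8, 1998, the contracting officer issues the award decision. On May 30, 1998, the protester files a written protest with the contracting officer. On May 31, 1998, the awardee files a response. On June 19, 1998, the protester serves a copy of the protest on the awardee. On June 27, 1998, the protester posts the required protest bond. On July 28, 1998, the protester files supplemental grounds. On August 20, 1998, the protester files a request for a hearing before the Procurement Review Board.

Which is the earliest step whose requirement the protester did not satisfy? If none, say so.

Step 1 — 5 and 36 days from May 8, 1998 (when the award decision is issued) are May 13, 1998 and June 13, 1998 respectively; May 30, 1998 falls inside that range.
Step 2 — counting 7 days from June 14, 1998 (end of the 15-day waiting period, which began when the written protest is filed on May 30, 1998) gives a deadline of June 21, 1998; June 19, 1998 is within that limit.
Step 3 — 7 and 52 days from June 19, 1998 (when the protest is served on the awardee) are June 26, 1998 and August 10, 1998 respectively; June 27, 1998 falls inside that range.
Step 4 — must wait 9 days from July 18, 1998 (end of the 21-day waiting period, which began when the protest bond is posted on June 27, 1998), so not before July 27, 1998; done July 28, 1998, after the minimum wait.
Step 5 — counting 21 days from July 28, 1998 (when supplemental grounds are filed) gives a deadline of August 18, 1998; August 20, 1998 misses that deadline by 2 days.
The procedure was therefore not followed at step 5.

Step 5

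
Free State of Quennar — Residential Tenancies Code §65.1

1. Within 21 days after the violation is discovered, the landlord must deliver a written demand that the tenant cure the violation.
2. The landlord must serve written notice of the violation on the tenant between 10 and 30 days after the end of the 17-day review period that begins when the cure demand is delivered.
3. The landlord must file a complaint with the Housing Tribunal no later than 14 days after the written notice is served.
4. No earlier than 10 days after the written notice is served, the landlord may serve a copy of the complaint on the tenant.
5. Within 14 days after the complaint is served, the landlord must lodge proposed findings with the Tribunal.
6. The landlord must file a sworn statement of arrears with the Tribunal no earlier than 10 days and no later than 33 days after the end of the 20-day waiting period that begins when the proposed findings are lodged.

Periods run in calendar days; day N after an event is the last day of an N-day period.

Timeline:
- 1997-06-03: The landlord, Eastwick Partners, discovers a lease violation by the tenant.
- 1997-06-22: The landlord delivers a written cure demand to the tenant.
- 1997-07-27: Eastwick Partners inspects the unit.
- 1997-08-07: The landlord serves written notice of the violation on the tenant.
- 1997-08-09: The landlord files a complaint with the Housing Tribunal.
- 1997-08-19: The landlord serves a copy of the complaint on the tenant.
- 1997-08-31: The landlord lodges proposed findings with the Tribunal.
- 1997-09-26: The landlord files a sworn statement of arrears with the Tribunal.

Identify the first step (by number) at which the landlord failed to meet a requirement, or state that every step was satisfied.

Step 6

(1) due by 1997-06-03 + 21 days = 1997-06-24; completed 1997-06-22, before the deadline.
(2) the permitted window runs from 1997-07-09 + 10 = 1997-07-19 to 1997-07-09 + 30 = 1997-08-08; done 1997-08-07 — within the window.
(3) due by 1997-08-07 + 14 days = 1997-08-21; completed 1997-08-09, before the deadline.
(4) permitted from 1997-08-07 + 10 days = 1997-08-17 onward; done 1997-08-19 — permitted.
(5) due by 1997-08-19 + 14 days = 1997-09-02; 1997-08-31 is within that limit.
(6) the permitted window runs from 1997-09-20 + 10 = 1997-09-30 to 1997-09-20 + 33 = 1997-10-23; done 1997-09-26 — 4 days before the window opened.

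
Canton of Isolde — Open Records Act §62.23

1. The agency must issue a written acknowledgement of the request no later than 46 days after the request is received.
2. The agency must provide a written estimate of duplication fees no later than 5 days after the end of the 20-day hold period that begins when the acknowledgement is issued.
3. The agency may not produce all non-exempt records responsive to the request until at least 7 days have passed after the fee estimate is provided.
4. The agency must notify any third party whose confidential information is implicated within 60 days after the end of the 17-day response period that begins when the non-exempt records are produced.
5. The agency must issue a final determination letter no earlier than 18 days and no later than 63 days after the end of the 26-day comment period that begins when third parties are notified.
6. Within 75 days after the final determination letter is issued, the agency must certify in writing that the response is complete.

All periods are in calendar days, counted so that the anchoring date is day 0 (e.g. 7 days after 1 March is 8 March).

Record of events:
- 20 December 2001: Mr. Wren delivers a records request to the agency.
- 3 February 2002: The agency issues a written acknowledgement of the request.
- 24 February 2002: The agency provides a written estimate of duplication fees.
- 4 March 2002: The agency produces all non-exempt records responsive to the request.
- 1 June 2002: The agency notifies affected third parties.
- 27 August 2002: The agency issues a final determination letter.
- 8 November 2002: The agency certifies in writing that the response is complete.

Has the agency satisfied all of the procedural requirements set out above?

(1) due by 20 December 2001 + 46 days = 4 February 2002; completed 3 February 2002, before the deadline.
(2) due by 23 February 2002 + 5 days = 28 February 2002; done 24 February 2002 — timely.
(3) permitted from 24 February 2002 + 7 days = 3 March 2002 onward; 4 March 2002 is on or after that date.
(4) due by 21 March 2002 + 60 days = 20 May 2002; not done until 1 June 2002, 12 days after the deadline.
Later steps need not be reached.

No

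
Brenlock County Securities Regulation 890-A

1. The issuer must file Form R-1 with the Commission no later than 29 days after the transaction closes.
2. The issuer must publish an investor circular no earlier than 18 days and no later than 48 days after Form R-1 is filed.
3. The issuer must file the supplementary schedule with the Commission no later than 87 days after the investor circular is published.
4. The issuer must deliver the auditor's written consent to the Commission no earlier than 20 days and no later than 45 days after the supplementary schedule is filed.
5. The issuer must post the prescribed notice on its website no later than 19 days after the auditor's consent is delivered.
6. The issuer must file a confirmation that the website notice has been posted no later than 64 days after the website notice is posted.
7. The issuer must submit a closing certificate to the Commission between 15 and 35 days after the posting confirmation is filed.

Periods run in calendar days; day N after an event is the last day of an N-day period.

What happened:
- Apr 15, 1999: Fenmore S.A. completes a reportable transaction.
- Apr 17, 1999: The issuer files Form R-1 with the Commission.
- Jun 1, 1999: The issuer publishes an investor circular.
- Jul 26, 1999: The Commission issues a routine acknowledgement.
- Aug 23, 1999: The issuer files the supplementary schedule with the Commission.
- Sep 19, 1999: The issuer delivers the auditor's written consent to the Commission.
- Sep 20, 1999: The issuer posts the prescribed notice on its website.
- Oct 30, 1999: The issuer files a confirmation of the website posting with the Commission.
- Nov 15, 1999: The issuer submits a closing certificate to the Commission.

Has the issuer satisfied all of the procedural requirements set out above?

Yes

(1) due by Apr 15, 1999 + 29 days = May 14, 1999; completed Apr 17, 1999, before the deadline.
(2) the permitted window runs from Apr 17, 1999 + 18 = May 5, 1999 to Apr 17, 1999 + 48 = Jun 4, 1999; done Jun 1, 1999 — within the window.
(3) due by Jun 1, 1999 + 87 days = Aug 27, 1999; done Aug 23, 1999 — timely.
(4) the permitted window runs from Aug 23, 1999 + 20 = Sep 12, 1999 to Aug 23, 1999 + 45 = Oct 7, 1999; Sep 19, 1999 falls inside that range.
(5) due by Sep 19, 1999 + 19 days = Oct 8, 1999; Sep 20, 1999 is within that limit.
(6) due by Sep 20, 1999 + 64 days = Nov 23, 1999; Oct 30, 1999 is within that limit.
(7) the permitted window runs from Oct 30, 1999 + 15 = Nov 14, 1999 to Oct 30, 1999 + 35 = Dec 4, 1999; done Nov 15, 1999, which is between those dates.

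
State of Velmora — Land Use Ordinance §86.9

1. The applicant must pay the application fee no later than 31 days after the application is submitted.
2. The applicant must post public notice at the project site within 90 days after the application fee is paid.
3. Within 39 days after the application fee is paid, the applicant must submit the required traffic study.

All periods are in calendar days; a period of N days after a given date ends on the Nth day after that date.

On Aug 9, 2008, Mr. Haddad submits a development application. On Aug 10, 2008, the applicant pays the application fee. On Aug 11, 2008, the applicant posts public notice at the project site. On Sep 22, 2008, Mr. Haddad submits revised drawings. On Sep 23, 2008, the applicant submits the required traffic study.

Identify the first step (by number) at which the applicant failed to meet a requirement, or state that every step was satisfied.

Step 3

Step 1 — counting 31 days from Aug 9, 2008 (when the application is submitted) gives a deadline of Sep 9, 2008; done Aug 10, 2008 — timely.
Step 2 — counting 90 days from Aug 10, 2008 (when the application fee is paid) gives a deadline of Nov 8, 2008; completed Aug 11, 2008, before the deadline.
Step 3 — counting 39 days from Aug 10, 2008 (when the application fee is paid) gives a deadline of Sep 18, 2008; not done until Sep 23, 2008, 5 days after the deadline.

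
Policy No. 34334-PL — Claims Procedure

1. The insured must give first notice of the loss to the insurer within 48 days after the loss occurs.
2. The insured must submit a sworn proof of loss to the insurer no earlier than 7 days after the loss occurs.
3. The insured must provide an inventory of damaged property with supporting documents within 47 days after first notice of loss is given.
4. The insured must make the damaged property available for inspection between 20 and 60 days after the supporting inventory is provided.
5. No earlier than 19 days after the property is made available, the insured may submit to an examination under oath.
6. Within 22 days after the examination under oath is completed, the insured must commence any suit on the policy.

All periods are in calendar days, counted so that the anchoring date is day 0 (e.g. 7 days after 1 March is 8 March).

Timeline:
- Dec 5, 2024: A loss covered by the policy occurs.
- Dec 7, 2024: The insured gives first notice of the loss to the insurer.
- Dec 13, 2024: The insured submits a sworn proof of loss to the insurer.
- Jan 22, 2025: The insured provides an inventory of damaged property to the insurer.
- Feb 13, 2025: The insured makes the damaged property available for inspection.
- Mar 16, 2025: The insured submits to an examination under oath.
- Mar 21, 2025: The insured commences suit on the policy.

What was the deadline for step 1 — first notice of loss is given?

Step 1 runs from Dec 5, 2024, when the loss occurs. 48 days after Dec 5, 2024 is Jan 22, 2025.

Jan 22, 2025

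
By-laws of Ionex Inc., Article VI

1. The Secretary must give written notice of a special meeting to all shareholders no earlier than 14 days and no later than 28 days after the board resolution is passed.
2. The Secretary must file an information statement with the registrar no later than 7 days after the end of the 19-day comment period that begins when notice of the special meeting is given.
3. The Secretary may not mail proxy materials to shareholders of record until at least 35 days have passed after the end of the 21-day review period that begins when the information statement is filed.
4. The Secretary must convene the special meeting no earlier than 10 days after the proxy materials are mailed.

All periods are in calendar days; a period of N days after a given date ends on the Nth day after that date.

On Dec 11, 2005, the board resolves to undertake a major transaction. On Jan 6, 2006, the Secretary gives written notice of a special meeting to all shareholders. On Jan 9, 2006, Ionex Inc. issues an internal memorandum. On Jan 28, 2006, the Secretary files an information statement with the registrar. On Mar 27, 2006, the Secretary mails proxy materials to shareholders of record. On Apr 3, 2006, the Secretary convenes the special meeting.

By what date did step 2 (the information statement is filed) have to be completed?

Feb 1, 2006

Notice of the special meeting is given on Jan 6, 2006; the 19-day comment period therefore ends Jan 25, 2006, and step 2 runs from that date. 7 days after Jan 25, 2006 is Feb 1, 2006.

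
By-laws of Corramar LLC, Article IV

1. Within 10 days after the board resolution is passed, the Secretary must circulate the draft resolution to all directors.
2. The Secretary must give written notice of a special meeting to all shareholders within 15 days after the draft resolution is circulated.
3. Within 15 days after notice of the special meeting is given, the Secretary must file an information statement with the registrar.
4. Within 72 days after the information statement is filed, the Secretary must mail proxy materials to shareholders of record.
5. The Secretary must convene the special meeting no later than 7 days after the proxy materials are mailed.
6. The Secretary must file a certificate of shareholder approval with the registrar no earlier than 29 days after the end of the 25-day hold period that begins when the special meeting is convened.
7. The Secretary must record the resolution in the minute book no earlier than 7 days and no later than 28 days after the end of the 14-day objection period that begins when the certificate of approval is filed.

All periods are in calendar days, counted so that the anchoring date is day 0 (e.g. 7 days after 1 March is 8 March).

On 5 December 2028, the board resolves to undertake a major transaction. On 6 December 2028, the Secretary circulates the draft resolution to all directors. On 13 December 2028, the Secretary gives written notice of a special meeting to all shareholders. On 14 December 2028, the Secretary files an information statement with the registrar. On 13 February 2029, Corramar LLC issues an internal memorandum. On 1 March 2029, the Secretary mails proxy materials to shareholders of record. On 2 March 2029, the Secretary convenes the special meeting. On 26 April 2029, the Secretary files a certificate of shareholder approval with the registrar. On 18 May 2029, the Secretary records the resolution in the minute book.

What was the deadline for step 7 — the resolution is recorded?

7 June 2029

The certificate of approval is filed on 26 April 2029; the 14-day objection period therefore ends 10 May 2029, and step 7 runs from that date. The window is 7–28 days after 10 May 2029; it closes on 7 June 2029.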